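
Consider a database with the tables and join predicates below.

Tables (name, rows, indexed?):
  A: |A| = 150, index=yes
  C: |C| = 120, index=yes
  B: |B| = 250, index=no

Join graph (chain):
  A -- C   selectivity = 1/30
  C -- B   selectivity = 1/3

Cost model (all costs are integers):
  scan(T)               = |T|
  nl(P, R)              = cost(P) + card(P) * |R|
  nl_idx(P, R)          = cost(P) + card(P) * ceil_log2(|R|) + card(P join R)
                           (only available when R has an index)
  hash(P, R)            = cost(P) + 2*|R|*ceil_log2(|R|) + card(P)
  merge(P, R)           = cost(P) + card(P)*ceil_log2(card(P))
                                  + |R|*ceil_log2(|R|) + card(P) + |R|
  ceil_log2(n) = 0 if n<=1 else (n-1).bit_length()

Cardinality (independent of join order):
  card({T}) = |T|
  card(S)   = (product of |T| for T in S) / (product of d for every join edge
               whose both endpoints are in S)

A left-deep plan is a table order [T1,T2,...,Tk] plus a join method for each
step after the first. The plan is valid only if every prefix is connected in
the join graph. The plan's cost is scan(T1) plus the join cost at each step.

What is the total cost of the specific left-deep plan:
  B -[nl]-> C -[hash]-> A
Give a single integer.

42650

step 1: scan B: cost=250, card=250
step 2: join C via nl
    card(P join C) = 250*120/(3) = 10000
    cost = 250 + 250*120 = 30250
step 3: join A via hash
    card(P join A) = 10000*150/(30) = 50000
    cost = 30250 + 2*150*8 + 10000 = 42650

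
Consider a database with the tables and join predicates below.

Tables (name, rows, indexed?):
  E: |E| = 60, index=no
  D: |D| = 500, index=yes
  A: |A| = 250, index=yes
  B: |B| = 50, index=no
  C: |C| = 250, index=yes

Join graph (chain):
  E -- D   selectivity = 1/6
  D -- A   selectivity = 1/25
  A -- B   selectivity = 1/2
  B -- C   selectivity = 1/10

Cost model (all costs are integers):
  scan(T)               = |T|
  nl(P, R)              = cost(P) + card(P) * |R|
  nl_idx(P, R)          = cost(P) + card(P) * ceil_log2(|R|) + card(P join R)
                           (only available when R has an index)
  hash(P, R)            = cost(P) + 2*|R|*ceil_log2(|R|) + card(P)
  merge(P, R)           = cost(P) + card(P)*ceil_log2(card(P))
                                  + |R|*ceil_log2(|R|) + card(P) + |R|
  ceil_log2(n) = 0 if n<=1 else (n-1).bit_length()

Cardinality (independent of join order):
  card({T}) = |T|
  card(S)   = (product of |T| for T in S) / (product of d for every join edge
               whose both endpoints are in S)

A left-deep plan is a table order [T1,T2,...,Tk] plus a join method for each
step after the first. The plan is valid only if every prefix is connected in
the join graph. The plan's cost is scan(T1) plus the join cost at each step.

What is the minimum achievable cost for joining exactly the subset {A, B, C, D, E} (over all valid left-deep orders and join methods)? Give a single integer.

Selinger DP over subsets of {A,B,C,D,E}:
  {E}: scan cost=60, card=60
  {D}: scan cost=500, card=500
  {A}: scan cost=250, card=250
  {B}: scan cost=50, card=50
  {C}: scan cost=250, card=250
  {DE}: card=5000; try (E,hash)→1720, (D,merge)→5480, (D,nl_idx)→5600, (E,merge)→5920, (D,hash)→9120, (D,nl)→30060 …(+1); best=1720 via (E,hash)
  {AD}: card=5000; try (A,hash)→5000, (D,merge)→7500, (D,nl_idx)→7500, (A,merge)→7750, (D,hash)→9500, (A,nl_idx)→9500 …(+2); best=5000 via (A,hash)
  {AB}: card=6250; try (B,hash)→1100, (A,merge)→2650, (B,merge)→2850, (A,hash)→4100, (A,nl_idx)→6700, (A,nl)→12550 …(+1); best=1100 via (B,hash)
  {BC}: card=1250; try (B,hash)→1100, (C,nl_idx)→1700, (C,merge)→2650, (B,merge)→2850, (C,hash)→4100, (C,nl)→12550 …(+1); best=1100 via (B,hash)
  {ADE}: card=50000; try (E,hash)→10720, (A,hash)→10720, (A,merge)→73970, (E,merge)→75420, (A,nl_idx)→91720, (E,nl)→305000 …(+1); best=10720 via (E,hash)
  {ABD}: card=125000; try (B,hash)→10600, (D,hash)→16350, (B,merge)→75350, (D,merge)→93600, (D,nl_idx)→182350, (B,nl)→255000 …(+1); best=10600 via (B,hash)
  {ABC}: card=156250; try (A,hash)→6350, (C,hash)→11350, (A,merge)→18350, (C,merge)→90850, (A,nl_idx)→167350, (C,nl_idx)→207350 …(+2); best=6350 via (A,hash)
  {ABDE}: card=1250000; try (B,hash)→61320, (E,hash)→136320, (B,merge)→861070, (E,merge)→2261020, (B,nl)→2510720, (E,nl)→7510600; best=61320 via (B,hash)
  {ABCD}: card=3125000; try (C,hash)→139600, (D,hash)→171600, (C,merge)→2262850, (D,merge)→2980100, (C,nl_idx)→4135600, (D,nl_idx)→4537600 …(+2); best=139600 via (C,hash)
  {ABCDE}: card=31250000; try (C,hash)→1315320, (E,hash)→3265320, (C,merge)→27563570, (C,nl_idx)→41311320, (E,merge)→72015020, (E,nl)→187639600 …(+1); best=1315320 via (C,hash)

1315320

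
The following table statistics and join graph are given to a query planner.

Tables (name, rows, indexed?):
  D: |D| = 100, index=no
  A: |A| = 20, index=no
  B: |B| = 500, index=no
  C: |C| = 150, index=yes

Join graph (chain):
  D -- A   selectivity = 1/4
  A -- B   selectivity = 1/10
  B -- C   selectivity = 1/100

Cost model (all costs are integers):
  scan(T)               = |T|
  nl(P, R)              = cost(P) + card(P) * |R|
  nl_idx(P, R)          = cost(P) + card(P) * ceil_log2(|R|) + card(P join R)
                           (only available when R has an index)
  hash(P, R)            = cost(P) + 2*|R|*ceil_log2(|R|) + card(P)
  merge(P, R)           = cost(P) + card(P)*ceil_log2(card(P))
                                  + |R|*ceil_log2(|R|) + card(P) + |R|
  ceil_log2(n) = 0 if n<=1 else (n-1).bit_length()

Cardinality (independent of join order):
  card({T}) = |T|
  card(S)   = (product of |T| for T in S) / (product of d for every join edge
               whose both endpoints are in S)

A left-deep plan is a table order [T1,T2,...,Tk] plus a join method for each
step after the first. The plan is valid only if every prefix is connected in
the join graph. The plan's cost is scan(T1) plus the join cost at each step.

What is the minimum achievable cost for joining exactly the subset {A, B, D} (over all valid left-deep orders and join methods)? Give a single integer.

3600

Selinger DP over subsets of {A,B,D}:
  {D}: scan cost=100, card=100
  {A}: scan cost=20, card=20
  {B}: scan cost=500, card=500
  {AD}: card=500; try (A,hash)→400, (D,merge)→940, (A,merge)→1020, (D,hash)→1440, (D,nl)→2020, (A,nl)→2100; best=400 via (A,hash)
  {AB}: card=1000; try (A,hash)→1200, (B,merge)→5140, (A,merge)→5620, (B,hash)→9040, (B,nl)→10020, (A,nl)→10500; best=1200 via (A,hash)
  {ABD}: card=25000; try (D,hash)→3600, (B,hash)→9900, (B,merge)→10400, (D,merge)→13000, (D,nl)→101200, (B,nl)→250400; best=3600 via (D,hash)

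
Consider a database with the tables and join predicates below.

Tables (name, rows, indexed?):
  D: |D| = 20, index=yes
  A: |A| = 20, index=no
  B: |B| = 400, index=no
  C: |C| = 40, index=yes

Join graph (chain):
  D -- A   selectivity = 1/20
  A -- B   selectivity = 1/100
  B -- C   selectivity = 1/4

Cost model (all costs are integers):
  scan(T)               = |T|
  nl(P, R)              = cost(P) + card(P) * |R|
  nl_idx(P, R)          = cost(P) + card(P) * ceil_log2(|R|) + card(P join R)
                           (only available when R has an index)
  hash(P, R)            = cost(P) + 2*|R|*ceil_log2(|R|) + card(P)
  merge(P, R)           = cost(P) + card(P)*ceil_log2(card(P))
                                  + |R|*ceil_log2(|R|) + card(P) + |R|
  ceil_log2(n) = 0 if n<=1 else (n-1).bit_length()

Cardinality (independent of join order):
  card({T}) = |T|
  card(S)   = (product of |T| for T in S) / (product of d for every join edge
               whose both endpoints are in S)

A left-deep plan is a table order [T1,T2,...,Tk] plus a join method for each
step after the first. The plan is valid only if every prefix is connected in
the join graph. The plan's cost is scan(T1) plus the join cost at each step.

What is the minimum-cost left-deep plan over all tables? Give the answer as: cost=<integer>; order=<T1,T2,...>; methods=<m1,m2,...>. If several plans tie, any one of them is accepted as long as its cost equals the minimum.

cost=1840; order=B,A,D,C; methods=hash,hash,hash

Selinger DP (subsets sized 1..n):
  {D}: scan cost=20, card=20
  {A}: scan cost=20, card=20
  {B}: scan cost=400, card=400
  {C}: scan cost=40, card=40
  {AD}: card=20; try (D,nl_idx)→140, (D,hash)→240, (A,hash)→240, (D,merge)→260, (A,merge)→260, (D,nl)→420 …(+1); best=140 via (D,nl_idx)
  {AB}: card=80; try (A,hash)→1000, (B,merge)→4140, (A,merge)→4520, (B,hash)→7240, (B,nl)→8020, (A,nl)→8400; best=1000 via (A,hash)
  {BC}: card=4000; try (C,hash)→1280, (B,merge)→4320, (C,merge)→4680, (C,nl_idx)→6800, (B,hash)→7280, (B,nl)→16040 …(+1); best=1280 via (C,hash)
  {ABD}: card=80; try (D,hash)→1280, (D,nl_idx)→1480, (D,merge)→1760, (D,nl)→2600, (B,merge)→4260, (B,hash)→7360 …(+1); best=1280 via (D,hash)
  {ABC}: card=800; try (C,hash)→1560, (C,merge)→1920, (C,nl_idx)→2280, (C,nl)→4200, (A,hash)→5480, (A,merge)→53400 …(+1); best=1560 via (C,hash)
  {ABCD}: card=800; try (C,hash)→1840, (C,merge)→2200, (D,hash)→2560, (C,nl_idx)→2560, (C,nl)→4480, (D,nl_idx)→6360 …(+2); best=1840 via (C,hash)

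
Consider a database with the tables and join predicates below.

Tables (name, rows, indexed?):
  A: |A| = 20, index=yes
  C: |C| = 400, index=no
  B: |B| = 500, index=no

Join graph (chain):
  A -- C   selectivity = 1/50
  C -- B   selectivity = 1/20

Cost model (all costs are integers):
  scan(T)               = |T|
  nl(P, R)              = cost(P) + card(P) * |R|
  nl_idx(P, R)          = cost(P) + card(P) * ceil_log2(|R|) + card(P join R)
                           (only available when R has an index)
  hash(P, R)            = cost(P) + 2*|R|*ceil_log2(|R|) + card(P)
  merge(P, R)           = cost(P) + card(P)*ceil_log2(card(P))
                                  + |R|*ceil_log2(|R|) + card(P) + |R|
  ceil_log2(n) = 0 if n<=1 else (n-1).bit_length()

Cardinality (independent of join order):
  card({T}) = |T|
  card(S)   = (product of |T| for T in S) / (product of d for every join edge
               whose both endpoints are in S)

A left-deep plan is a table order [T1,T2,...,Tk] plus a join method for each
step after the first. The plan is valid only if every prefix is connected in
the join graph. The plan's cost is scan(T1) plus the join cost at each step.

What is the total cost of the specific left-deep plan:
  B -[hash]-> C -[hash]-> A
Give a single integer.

18400

step 1: scan B: cost=500, card=500
step 2: join C via hash
    card(P join C) = 500*400/(20) = 10000
    cost = 500 + 2*400*9 + 500 = 8200
step 3: join A via hash
    card(P join A) = 10000*20/(50) = 4000
    cost = 8200 + 2*20*5 + 10000 = 18400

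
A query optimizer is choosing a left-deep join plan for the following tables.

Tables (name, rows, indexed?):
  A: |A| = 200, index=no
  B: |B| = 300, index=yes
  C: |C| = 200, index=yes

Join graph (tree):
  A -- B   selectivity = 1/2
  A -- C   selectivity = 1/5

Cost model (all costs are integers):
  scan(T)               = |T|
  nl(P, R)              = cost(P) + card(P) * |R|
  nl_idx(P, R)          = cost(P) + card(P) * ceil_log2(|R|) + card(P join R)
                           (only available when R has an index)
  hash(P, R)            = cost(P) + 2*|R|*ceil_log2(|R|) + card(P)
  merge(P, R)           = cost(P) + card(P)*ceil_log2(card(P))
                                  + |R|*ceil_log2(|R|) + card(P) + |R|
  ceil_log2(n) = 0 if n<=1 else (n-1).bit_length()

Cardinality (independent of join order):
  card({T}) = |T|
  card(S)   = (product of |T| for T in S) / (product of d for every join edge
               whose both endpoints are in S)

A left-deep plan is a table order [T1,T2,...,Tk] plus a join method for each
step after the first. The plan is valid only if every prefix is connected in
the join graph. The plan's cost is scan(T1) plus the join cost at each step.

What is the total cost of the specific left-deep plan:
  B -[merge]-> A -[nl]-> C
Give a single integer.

6005100

step 1: scan B: cost=300, card=300
step 2: join A via merge
    card(P join A) = 300*200/(2) = 30000
    cost = 300 + 300*9 + 200*8 + 300 + 200 = 5100
step 3: join C via nl
    card(P join C) = 30000*200/(5) = 1200000
    cost = 5100 + 30000*200 = 6005100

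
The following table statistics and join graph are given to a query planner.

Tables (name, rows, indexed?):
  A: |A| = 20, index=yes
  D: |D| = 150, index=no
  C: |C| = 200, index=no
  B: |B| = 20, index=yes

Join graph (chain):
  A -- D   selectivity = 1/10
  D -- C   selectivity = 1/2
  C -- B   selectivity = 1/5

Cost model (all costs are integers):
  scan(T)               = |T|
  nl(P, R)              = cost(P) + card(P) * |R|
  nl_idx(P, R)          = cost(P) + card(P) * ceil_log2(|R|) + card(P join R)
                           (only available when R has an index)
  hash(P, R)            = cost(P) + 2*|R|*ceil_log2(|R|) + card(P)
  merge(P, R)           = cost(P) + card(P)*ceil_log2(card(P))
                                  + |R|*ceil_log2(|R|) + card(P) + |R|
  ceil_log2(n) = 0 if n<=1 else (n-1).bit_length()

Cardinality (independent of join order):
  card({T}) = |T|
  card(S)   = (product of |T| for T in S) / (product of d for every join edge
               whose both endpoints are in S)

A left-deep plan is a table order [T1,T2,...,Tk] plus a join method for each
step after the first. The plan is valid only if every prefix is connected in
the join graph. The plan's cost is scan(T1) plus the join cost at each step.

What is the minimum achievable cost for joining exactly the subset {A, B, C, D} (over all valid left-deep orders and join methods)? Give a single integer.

Selinger DP over subsets of {A,B,C,D}:
  {A}: scan cost=20, card=20
  {D}: scan cost=150, card=150
  {C}: scan cost=200, card=200
  {B}: scan cost=20, card=20
  {AD}: card=300; try (A,hash)→500, (A,nl_idx)→1200, (D,merge)→1490, (A,merge)→1620, (D,hash)→2440, (D,nl)→3020 …(+1); best=500 via (A,hash)
  {CD}: card=15000; try (D,hash)→2800, (C,merge)→3300, (D,merge)→3350, (C,hash)→3500, (C,nl)→30150, (D,nl)→30200; best=2800 via (D,hash)
  {BC}: card=800; try (B,hash)→600, (C,merge)→1940, (B,nl_idx)→2000, (B,merge)→2120, (C,hash)→3240, (C,nl)→4020 …(+1); best=600 via (B,hash)
  {ACD}: card=30000; try (C,hash)→4000, (C,merge)→5300, (A,hash)→18000, (C,nl)→60500, (A,nl_idx)→107800, (A,merge)→227920 …(+1); best=4000 via (C,hash)
  {BCD}: card=60000; try (D,hash)→3800, (D,merge)→10750, (B,hash)→18000, (D,nl)→120600, (B,nl_idx)→137800, (B,merge)→227920 …(+1); best=3800 via (D,hash)
  {ABCD}: card=120000; try (B,hash)→34200, (A,hash)→64000, (B,nl_idx)→274000, (A,nl_idx)→423800, (B,merge)→484120, (B,nl)→604000 …(+2); best=34200 via (B,hash)

34200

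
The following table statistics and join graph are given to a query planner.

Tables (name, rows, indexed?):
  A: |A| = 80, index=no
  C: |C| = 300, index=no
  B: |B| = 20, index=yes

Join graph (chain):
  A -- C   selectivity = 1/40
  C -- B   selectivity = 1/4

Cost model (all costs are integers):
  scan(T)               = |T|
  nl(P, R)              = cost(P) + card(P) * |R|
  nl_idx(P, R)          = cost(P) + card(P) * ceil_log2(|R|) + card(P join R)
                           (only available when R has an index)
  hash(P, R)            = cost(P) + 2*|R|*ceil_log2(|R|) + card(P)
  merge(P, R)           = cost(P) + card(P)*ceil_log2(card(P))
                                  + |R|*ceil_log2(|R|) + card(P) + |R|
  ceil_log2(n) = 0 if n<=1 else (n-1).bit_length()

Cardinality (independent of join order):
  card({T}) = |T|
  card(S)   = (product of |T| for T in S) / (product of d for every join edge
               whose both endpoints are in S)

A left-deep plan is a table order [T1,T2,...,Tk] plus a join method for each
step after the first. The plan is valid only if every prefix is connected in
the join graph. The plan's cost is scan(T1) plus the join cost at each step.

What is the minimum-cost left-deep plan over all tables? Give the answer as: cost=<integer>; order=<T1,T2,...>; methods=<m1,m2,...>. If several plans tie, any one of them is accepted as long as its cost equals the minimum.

Selinger DP (subsets sized 1..n):
  {A}: scan cost=80, card=80
  {C}: scan cost=300, card=300
  {B}: scan cost=20, card=20
  {AC}: card=600; try (A,hash)→1720, (C,merge)→3720, (A,merge)→3940, (C,hash)→5560, (C,nl)→24080, (A,nl)→24300; best=1720 via (A,hash)
  {BC}: card=1500; try (B,hash)→800, (C,merge)→3140, (B,nl_idx)→3300, (B,merge)→3420, (C,hash)→5440, (C,nl)→6020 …(+1); best=800 via (B,hash)
  {ABC}: card=3000; try (B,hash)→2520, (A,hash)→3420, (B,nl_idx)→7720, (B,merge)→8440, (B,nl)→13720, (A,merge)→19440 …(+1); best=2520 via (B,hash)

cost=2520; order=C,A,B; methods=hash,hash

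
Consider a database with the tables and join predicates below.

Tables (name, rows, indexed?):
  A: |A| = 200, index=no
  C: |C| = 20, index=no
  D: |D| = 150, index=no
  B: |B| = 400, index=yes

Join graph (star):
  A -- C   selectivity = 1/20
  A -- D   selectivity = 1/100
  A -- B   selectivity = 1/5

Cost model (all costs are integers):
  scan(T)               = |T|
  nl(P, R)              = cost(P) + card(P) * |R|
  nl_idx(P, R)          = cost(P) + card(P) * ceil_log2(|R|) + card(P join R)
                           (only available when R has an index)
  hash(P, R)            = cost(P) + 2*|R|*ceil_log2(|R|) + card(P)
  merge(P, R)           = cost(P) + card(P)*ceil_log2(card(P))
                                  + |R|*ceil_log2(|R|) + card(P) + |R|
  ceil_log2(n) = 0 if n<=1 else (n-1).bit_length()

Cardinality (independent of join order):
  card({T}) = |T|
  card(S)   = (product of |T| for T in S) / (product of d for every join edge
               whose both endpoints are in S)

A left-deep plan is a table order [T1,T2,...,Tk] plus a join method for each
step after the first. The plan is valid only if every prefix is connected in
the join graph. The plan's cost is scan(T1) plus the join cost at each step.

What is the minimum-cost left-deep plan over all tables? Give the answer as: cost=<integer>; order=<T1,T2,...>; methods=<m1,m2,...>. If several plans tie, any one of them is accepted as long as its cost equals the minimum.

cost=10200; order=A,C,D,B; methods=hash,hash,merge

Selinger DP (subsets sized 1..n):
  {A}: scan cost=200, card=200
  {C}: scan cost=20, card=20
  {D}: scan cost=150, card=150
  {B}: scan cost=400, card=400
  {AC}: card=200; try (C,hash)→600, (A,merge)→1940, (C,merge)→2120, (A,hash)→3240, (A,nl)→4020, (C,nl)→4200; best=600 via (C,hash)
  {AD}: card=300; try (D,hash)→2800, (A,merge)→3300, (D,merge)→3350, (A,hash)→3500, (A,nl)→30150, (D,nl)→30200; best=2800 via (D,hash)
  {AB}: card=16000; try (A,hash)→4000, (B,merge)→6000, (A,merge)→6200, (B,hash)→7600, (B,nl_idx)→18000, (B,nl)→80200 …(+1); best=4000 via (A,hash)
  {ACD}: card=300; try (D,hash)→3200, (C,hash)→3300, (D,merge)→3750, (C,merge)→5920, (C,nl)→8800, (D,nl)→30600; best=3200 via (D,hash)
  {ABC}: card=16000; try (B,merge)→6400, (B,hash)→8000, (B,nl_idx)→18400, (C,hash)→20200, (B,nl)→80600, (C,merge)→244120 …(+1); best=6400 via (B,merge)
  {ABD}: card=24000; try (B,merge)→9800, (B,hash)→10300, (D,hash)→22400, (B,nl_idx)→29500, (B,nl)→122800, (D,merge)→245350 …(+1); best=9800 via (B,merge)
  {ABCD}: card=24000; try (B,merge)→10200, (B,hash)→10700, (D,hash)→24800, (B,nl_idx)→29900, (C,hash)→34000, (B,nl)→123200 …(+4); best=10200 via (B,merge)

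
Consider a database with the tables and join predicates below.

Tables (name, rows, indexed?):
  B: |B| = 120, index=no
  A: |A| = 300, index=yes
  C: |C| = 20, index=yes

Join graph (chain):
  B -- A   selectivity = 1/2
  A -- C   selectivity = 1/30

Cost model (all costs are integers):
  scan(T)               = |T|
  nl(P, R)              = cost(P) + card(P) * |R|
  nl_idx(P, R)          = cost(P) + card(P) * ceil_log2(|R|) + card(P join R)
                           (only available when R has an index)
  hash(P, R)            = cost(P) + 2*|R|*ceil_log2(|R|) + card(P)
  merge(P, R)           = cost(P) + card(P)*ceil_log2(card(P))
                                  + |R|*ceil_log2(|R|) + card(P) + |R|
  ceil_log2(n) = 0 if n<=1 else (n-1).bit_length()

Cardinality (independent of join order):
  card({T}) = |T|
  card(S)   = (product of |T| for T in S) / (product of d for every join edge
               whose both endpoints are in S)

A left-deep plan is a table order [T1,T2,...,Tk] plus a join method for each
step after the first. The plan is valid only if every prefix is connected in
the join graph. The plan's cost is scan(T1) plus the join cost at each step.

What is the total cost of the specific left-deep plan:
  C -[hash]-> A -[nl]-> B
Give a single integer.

29440

step 1: scan C: cost=20, card=20
step 2: join A via hash
    card(P join A) = 20*300/(30) = 200
    cost = 20 + 2*300*9 + 20 = 5440
step 3: join B via nl
    card(P join B) = 200*120/(2) = 12000
    cost = 5440 + 200*120 = 29440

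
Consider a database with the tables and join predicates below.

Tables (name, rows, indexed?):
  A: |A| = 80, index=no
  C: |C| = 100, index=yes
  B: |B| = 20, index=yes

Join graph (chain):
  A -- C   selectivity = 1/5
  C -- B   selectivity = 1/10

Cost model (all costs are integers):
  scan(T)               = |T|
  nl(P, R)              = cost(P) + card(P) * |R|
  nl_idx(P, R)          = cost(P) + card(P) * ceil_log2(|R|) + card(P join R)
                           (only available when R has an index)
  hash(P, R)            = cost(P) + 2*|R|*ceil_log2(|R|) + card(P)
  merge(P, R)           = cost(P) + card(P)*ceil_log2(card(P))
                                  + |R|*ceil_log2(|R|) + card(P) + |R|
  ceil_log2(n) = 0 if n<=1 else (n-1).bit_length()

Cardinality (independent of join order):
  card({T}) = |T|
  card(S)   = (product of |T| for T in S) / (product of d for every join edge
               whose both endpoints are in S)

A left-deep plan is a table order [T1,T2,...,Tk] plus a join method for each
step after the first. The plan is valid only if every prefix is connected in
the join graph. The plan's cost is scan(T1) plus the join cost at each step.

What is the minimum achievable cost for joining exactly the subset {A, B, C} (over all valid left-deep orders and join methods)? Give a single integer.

Selinger DP over subsets of {A,B,C}:
  {A}: scan cost=80, card=80
  {C}: scan cost=100, card=100
  {B}: scan cost=20, card=20
  {AC}: card=1600; try (A,hash)→1320, (C,merge)→1520, (A,merge)→1540, (C,hash)→1560, (C,nl_idx)→2240, (C,nl)→8080 …(+1); best=1320 via (A,hash)
  {BC}: card=200; try (C,nl_idx)→360, (B,hash)→400, (B,nl_idx)→800, (C,merge)→940, (B,merge)→1020, (C,hash)→1440 …(+2); best=360 via (C,nl_idx)
  {ABC}: card=3200; try (A,hash)→1680, (A,merge)→2800, (B,hash)→3120, (B,nl_idx)→12520, (A,nl)→16360, (B,merge)→20640 …(+1); best=1680 via (A,hash)

1680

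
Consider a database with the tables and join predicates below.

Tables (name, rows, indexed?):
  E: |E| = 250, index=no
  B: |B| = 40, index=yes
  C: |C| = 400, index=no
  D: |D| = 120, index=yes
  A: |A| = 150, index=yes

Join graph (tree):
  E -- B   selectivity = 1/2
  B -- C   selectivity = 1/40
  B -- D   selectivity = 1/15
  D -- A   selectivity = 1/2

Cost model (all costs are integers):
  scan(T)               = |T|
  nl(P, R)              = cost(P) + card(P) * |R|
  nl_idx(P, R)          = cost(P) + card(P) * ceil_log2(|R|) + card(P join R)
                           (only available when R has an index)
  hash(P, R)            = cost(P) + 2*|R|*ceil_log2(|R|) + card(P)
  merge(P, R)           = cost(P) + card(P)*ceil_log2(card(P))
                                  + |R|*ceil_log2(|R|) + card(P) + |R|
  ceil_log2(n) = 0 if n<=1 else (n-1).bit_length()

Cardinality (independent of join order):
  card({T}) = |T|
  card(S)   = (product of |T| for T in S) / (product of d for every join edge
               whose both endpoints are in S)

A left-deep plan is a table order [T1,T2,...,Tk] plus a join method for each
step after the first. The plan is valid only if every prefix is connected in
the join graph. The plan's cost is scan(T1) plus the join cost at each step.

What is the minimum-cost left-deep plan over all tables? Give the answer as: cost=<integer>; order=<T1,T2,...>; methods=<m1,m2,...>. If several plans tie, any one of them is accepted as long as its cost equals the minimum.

cost=252960; order=C,B,D,A,E; methods=hash,hash,hash,hash

Selinger DP (subsets sized 1..n):
  {E}: scan cost=250, card=250
  {B}: scan cost=40, card=40
  {C}: scan cost=400, card=400
  {D}: scan cost=120, card=120
  {A}: scan cost=150, card=150
  {BE}: card=5000; try (B,hash)→980, (E,merge)→2570, (B,merge)→2780, (E,hash)→4080, (B,nl_idx)→6750, (E,nl)→10040 …(+1); best=980 via (B,hash)
  {BC}: card=400; try (B,hash)→1280, (B,nl_idx)→3200, (C,merge)→4320, (B,merge)→4680, (C,hash)→7280, (C,nl)→16040 …(+1); best=1280 via (B,hash)
  {BD}: card=320; try (D,nl_idx)→640, (B,hash)→720, (B,nl_idx)→1160, (D,merge)→1280, (B,merge)→1360, (D,hash)→1760 …(+2); best=640 via (D,nl_idx)
  {AD}: card=9000; try (D,hash)→1980, (A,merge)→2430, (D,merge)→2460, (A,hash)→2640, (A,nl_idx)→10080, (D,nl_idx)→10200 …(+2); best=1980 via (D,hash)
  {BCE}: card=50000; try (E,hash)→5680, (E,merge)→7530, (C,hash)→13180, (C,merge)→74980, (E,nl)→101280, (C,nl)→2000980; best=5680 via (E,hash)
  {BDE}: card=40000; try (E,hash)→4960, (E,merge)→6090, (D,hash)→7660, (D,merge)→71940, (D,nl_idx)→75980, (E,nl)→80640 …(+1); best=4960 via (E,hash)
  {BCD}: card=3200; try (D,hash)→3360, (D,merge)→6240, (D,nl_idx)→7280, (C,merge)→7840, (C,hash)→8160, (D,nl)→49280 …(+1); best=3360 via (D,hash)
  {ABD}: card=24000; try (A,hash)→3360, (A,merge)→5190, (B,hash)→11460, (A,nl_idx)→27200, (A,nl)→48640, (B,nl_idx)→79980 …(+2); best=3360 via (A,hash)
  {BCDE}: card=400000; try (E,hash)→10560, (E,merge)→47210, (C,hash)→52160, (D,hash)→57360, (C,merge)→688960, (D,nl_idx)→755680 …(+4); best=10560 via (E,hash)
  {ABDE}: card=3000000; try (E,hash)→31360, (A,hash)→47360, (E,merge)→389610, (A,merge)→686310, (A,nl_idx)→3324960, (E,nl)→6003360 …(+1); best=31360 via (E,hash)
  {ABCD}: card=240000; try (A,hash)→8960, (C,hash)→34560, (A,merge)→46310, (A,nl_idx)→268960, (C,merge)→391360, (A,nl)→483360 …(+1); best=8960 via (A,hash)
  {ABCDE}: card=30000000; try (E,hash)→252960, (A,hash)→412960, (C,hash)→3038560, (E,merge)→4571210, (A,merge)→8011910, (A,nl_idx)→33210560 …(+4); best=252960 via (E,hash)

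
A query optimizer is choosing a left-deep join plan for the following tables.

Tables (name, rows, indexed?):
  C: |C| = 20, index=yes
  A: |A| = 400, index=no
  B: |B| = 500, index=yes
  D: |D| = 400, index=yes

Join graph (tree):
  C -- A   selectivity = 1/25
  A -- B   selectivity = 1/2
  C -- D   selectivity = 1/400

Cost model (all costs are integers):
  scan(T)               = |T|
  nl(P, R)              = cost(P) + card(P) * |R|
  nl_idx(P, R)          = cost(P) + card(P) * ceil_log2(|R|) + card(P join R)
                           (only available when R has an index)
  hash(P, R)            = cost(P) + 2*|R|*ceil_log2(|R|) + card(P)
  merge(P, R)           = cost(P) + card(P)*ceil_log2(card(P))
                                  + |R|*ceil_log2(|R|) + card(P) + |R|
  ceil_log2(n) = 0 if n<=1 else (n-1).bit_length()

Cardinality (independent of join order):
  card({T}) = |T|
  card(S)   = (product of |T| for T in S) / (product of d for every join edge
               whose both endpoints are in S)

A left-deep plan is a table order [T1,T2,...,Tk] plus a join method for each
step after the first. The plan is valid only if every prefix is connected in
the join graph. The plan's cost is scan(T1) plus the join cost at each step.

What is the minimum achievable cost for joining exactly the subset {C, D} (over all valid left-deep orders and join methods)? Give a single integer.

Selinger DP over subsets of {C,D}:
  {C}: scan cost=20, card=20
  {D}: scan cost=400, card=400
  {CD}: card=20; try (D,nl_idx)→220, (C,hash)→1000, (C,nl_idx)→2420, (D,merge)→4140, (C,merge)→4520, (D,hash)→7240 …(+2); best=220 via (D,nl_idx)

220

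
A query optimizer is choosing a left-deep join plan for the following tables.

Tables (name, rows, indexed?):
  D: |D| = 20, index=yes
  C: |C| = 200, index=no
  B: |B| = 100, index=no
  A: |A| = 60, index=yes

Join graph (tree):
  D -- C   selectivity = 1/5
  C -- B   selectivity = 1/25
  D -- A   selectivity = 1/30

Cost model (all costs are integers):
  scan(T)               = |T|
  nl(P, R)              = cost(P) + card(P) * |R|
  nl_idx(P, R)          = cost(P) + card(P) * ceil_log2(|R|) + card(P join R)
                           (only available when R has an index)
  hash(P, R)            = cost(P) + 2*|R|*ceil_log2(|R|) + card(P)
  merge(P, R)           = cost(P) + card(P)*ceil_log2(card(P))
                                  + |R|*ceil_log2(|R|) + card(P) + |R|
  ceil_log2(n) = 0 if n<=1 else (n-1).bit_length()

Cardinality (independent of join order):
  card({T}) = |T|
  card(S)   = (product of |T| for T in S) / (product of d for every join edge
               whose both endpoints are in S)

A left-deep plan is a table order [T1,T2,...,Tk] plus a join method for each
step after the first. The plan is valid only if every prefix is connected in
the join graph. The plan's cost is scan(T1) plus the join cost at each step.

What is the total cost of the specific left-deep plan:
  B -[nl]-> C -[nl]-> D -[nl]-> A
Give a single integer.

228100

step 1: scan B: cost=100, card=100
step 2: join C via nl
    card(P join C) = 100*200/(25) = 800
    cost = 100 + 100*200 = 20100
step 3: join D via nl
    card(P join D) = 800*20/(5) = 3200
    cost = 20100 + 800*20 = 36100
step 4: join A via nl
    card(P join A) = 3200*60/(30) = 6400
    cost = 36100 + 3200*60 = 228100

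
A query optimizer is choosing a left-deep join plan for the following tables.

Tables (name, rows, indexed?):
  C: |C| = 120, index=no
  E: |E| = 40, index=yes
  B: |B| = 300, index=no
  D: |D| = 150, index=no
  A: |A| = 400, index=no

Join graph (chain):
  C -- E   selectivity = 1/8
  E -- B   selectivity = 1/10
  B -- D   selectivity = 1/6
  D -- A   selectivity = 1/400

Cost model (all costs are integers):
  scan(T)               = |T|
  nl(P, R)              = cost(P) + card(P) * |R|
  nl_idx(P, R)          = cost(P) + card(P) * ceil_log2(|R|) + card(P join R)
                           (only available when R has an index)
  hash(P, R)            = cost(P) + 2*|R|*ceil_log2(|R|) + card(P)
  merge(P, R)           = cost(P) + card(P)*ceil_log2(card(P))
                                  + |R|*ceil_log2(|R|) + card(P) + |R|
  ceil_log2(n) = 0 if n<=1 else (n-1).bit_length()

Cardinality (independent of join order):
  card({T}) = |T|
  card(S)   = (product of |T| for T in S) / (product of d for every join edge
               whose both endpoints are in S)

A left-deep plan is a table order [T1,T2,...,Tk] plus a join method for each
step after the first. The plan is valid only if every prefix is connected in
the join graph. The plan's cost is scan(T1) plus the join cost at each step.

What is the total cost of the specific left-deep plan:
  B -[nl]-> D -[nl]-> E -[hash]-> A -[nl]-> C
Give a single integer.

3982500

step 1: scan B: cost=300, card=300
step 2: join D via nl
    card(P join D) = 300*150/(6) = 7500
    cost = 300 + 300*150 = 45300
step 3: join E via nl
    card(P join E) = 7500*40/(10) = 30000
    cost = 45300 + 7500*40 = 345300
step 4: join A via hash
    card(P join A) = 30000*400/(400) = 30000
    cost = 345300 + 2*400*9 + 30000 = 382500
step 5: join C via nl
    card(P join C) = 30000*120/(8) = 450000
    cost = 382500 + 30000*120 = 3982500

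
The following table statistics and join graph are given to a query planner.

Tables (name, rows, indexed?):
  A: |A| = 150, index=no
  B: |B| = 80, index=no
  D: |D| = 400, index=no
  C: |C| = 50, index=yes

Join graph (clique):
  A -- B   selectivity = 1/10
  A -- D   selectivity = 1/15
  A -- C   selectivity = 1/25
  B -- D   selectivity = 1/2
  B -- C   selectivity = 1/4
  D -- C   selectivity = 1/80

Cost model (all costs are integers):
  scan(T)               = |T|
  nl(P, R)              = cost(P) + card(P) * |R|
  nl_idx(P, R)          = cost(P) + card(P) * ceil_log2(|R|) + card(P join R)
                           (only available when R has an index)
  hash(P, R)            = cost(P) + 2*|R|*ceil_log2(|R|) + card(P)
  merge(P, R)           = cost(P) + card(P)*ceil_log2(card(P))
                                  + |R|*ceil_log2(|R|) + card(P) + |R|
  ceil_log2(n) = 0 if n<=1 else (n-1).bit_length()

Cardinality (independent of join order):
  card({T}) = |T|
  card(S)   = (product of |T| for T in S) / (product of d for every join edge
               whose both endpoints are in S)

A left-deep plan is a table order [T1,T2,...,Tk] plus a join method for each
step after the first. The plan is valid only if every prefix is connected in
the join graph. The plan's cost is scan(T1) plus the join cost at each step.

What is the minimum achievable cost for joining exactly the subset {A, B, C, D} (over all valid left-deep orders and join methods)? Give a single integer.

5270

Selinger DP over subsets of {A,B,C,D}:
  {A}: scan cost=150, card=150
  {B}: scan cost=80, card=80
  {D}: scan cost=400, card=400
  {C}: scan cost=50, card=50
  {AB}: card=1200; try (B,hash)→1420, (A,merge)→2070, (B,merge)→2140, (A,hash)→2560, (A,nl)→12080, (B,nl)→12150; best=1420 via (B,hash)
  {AD}: card=4000; try (A,hash)→3200, (D,merge)→5500, (A,merge)→5750, (D,hash)→7500, (D,nl)→60150, (A,nl)→60400; best=3200 via (A,hash)
  {AC}: card=300; try (C,hash)→900, (C,nl_idx)→1350, (A,merge)→1750, (C,merge)→1850, (A,hash)→2500, (A,nl)→7550 …(+1); best=900 via (C,hash)
  {BD}: card=16000; try (B,hash)→1920, (D,merge)→4720, (B,merge)→5040, (D,hash)→7360, (D,nl)→32080, (B,nl)→32400; best=1920 via (B,hash)
  {BC}: card=1000; try (C,hash)→760, (B,merge)→1040, (C,merge)→1070, (B,hash)→1220, (C,nl_idx)→1560, (B,nl)→4050 …(+1); best=760 via (C,hash)
  {CD}: card=250; try (C,hash)→1400, (C,nl_idx)→3050, (D,merge)→4400, (C,merge)→4750, (D,hash)→7300, (D,nl)→20050 …(+1); best=1400 via (C,hash)
  {ABD}: card=16000; try (B,hash)→8320, (D,hash)→9820, (D,merge)→19820, (A,hash)→20320, (B,merge)→55840, (A,merge)→243270 …(+3); best=8320 via (B,hash)
  {ABC}: card=600; try (B,hash)→2320, (C,hash)→3220, (A,hash)→4160, (B,merge)→4540, (C,nl_idx)→9220, (A,merge)→13110 …(+4); best=2320 via (B,hash)
  {ACD}: card=100; try (A,hash)→4050, (A,merge)→5000, (C,hash)→7800, (D,merge)→7900, (D,hash)→8400, (C,nl_idx)→27300 …(+4); best=4050 via (A,hash)
  {BCD}: card=2500; try (B,hash)→2770, (B,merge)→4290, (D,hash)→8960, (D,merge)→15760, (C,hash)→18520, (B,nl)→21400 …(+4); best=2770 via (B,hash)
  {ABCD}: card=100; try (B,hash)→5270, (B,merge)→5490, (A,hash)→7670, (D,hash)→10120, (B,nl)→12050, (D,merge)→12920 …(+7); best=5270 via (B,hash)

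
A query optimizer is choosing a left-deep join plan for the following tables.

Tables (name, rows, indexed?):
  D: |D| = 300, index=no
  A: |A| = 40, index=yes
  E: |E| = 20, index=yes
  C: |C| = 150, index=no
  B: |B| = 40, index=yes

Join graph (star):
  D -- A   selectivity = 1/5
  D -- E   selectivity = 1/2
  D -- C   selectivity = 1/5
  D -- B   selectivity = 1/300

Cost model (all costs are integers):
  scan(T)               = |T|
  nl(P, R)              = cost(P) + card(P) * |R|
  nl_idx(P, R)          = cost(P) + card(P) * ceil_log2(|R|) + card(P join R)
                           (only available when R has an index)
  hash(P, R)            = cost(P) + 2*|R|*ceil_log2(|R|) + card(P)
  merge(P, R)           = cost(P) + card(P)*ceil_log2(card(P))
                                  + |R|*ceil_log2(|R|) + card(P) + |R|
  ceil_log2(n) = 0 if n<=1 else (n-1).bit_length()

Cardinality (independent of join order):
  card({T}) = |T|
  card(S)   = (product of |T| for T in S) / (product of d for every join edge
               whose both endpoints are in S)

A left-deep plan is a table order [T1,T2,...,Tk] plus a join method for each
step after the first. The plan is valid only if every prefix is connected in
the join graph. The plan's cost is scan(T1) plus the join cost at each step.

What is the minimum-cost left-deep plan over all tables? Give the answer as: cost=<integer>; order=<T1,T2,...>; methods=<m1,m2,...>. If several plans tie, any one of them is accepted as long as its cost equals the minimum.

Selinger DP (subsets sized 1..n):
  {D}: scan cost=300, card=300
  {A}: scan cost=40, card=40
  {E}: scan cost=20, card=20
  {C}: scan cost=150, card=150
  {B}: scan cost=40, card=40
  {AD}: card=2400; try (A,hash)→1080, (D,merge)→3320, (A,merge)→3580, (A,nl_idx)→4500, (D,hash)→5480, (D,nl)→12040 …(+1); best=1080 via (A,hash)
  {DE}: card=3000; try (E,hash)→800, (D,merge)→3140, (E,merge)→3420, (E,nl_idx)→4800, (D,hash)→5440, (D,nl)→6020 …(+1); best=800 via (E,hash)
  {CD}: card=9000; try (C,hash)→3000, (D,merge)→4500, (C,merge)→4650, (D,hash)→5700, (D,nl)→45150, (C,nl)→45300; best=3000 via (C,hash)
  {BD}: card=40; try (B,hash)→1080, (B,nl_idx)→2140, (D,merge)→3320, (B,merge)→3580, (D,hash)→5480, (D,nl)→12040 …(+1); best=1080 via (B,hash)
  {ADE}: card=24000; try (E,hash)→3680, (A,hash)→4280, (E,merge)→32400, (E,nl_idx)→37080, (A,merge)→40080, (A,nl_idx)→42800 …(+2); best=3680 via (E,hash)
  {ACD}: card=72000; try (C,hash)→5880, (A,hash)→12480, (C,merge)→33630, (A,nl_idx)→129000, (A,merge)→138280, (C,nl)→361080 …(+1); best=5880 via (C,hash)
  {ABD}: card=320; try (A,hash)→1600, (A,merge)→1640, (A,nl_idx)→1640, (A,nl)→2680, (B,hash)→3960, (B,nl_idx)→15800 …(+2); best=1600 via (A,hash)
  {CDE}: card=90000; try (C,hash)→6200, (E,hash)→12200, (C,merge)→41150, (E,nl_idx)→138000, (E,merge)→138120, (E,nl)→183000 …(+1); best=6200 via (C,hash)
  {BDE}: card=400; try (E,hash)→1320, (E,merge)→1480, (E,nl_idx)→1680, (E,nl)→1880, (B,hash)→4280, (B,nl_idx)→19200 …(+2); best=1320 via (E,hash)
  {BCD}: card=1200; try (C,merge)→2710, (C,hash)→3520, (C,nl)→7080, (B,hash)→12480, (B,nl_idx)→58200, (B,merge)→138280 …(+1); best=2710 via (C,merge)
  {ACDE}: card=720000; try (C,hash)→30080, (E,hash)→78080, (A,hash)→96680, (C,merge)→389030, (E,nl_idx)→1085880, (A,nl_idx)→1266200 …(+5); best=30080 via (C,hash)
  {ABDE}: card=3200; try (E,hash)→2120, (A,hash)→2200, (E,merge)→4920, (A,merge)→5600, (E,nl_idx)→6400, (A,nl_idx)→6920 …(+6); best=2120 via (E,hash)
  {ABCD}: card=9600; try (C,hash)→4320, (A,hash)→4390, (C,merge)→6150, (A,merge)→17390, (A,nl_idx)→19510, (C,nl)→49600 …(+5); best=4320 via (C,hash)
  {BCDE}: card=12000; try (E,hash)→4110, (C,hash)→4120, (C,merge)→6670, (E,merge)→17230, (E,nl_idx)→20710, (E,nl)→26710 …(+5); best=4110 via (E,hash)
  {ABCDE}: card=96000; try (C,hash)→7720, (E,hash)→14120, (A,hash)→16590, (C,merge)→45070, (E,nl_idx)→148320, (E,merge)→148440 …(+9); best=7720 via (C,hash)

cost=7720; order=D,B,A,E,C; methods=hash,hash,hash,hash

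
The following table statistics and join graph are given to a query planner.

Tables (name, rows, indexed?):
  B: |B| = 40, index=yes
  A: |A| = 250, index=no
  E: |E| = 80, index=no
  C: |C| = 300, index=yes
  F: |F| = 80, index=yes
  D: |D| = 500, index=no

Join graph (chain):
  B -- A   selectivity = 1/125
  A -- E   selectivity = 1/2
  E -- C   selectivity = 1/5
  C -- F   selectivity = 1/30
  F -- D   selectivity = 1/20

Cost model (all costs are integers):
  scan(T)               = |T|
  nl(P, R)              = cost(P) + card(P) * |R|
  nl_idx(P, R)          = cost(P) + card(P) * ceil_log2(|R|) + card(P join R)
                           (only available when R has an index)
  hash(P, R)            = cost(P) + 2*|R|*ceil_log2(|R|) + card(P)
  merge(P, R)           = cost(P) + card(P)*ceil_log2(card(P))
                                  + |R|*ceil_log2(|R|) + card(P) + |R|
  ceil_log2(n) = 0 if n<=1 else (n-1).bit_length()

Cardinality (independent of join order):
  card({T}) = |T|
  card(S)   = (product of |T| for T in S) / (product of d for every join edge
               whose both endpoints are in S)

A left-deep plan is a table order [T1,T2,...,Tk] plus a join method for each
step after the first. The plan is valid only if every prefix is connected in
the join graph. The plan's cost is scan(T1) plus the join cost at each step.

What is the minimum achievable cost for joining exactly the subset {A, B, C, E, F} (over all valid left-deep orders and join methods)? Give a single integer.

203900

Selinger DP over subsets of {A,B,C,E,F}:
  {B}: scan cost=40, card=40
  {A}: scan cost=250, card=250
  {E}: scan cost=80, card=80
  {C}: scan cost=300, card=300
  {F}: scan cost=80, card=80
  {AB}: card=80; try (B,hash)→980, (B,nl_idx)→1830, (A,merge)→2570, (B,merge)→2780, (A,hash)→4080, (A,nl)→10040 …(+1); best=980 via (B,hash)
  {AE}: card=10000; try (E,hash)→1620, (A,merge)→2970, (E,merge)→3140, (A,hash)→4160, (A,nl)→20080, (E,nl)→20250; best=1620 via (E,hash)
  {CE}: card=4800; try (E,hash)→1720, (C,merge)→3720, (E,merge)→3940, (C,hash)→5560, (C,nl_idx)→5600, (C,nl)→24080 …(+1); best=1720 via (E,hash)
  {CF}: card=800; try (C,nl_idx)→1600, (F,hash)→1720, (F,nl_idx)→3200, (C,merge)→3720, (F,merge)→3940, (C,hash)→5560 …(+2); best=1600 via (C,nl_idx)
  {ABE}: card=3200; try (E,hash)→2180, (E,merge)→2260, (E,nl)→7380, (B,hash)→12100, (B,nl_idx)→64820, (B,merge)→151900 …(+1); best=2180 via (E,hash)
  {ACE}: card=600000; try (A,hash)→10520, (C,hash)→17020, (A,merge)→71170, (C,merge)→154620, (C,nl_idx)→691620, (A,nl)→1201720 …(+1); best=10520 via (A,hash)
  {CEF}: card=12800; try (E,hash)→3520, (F,hash)→7640, (E,merge)→11040, (F,nl_idx)→48120, (E,nl)→65600, (F,merge)→69560 …(+1); best=3520 via (E,hash)
  {ABCE}: card=192000; try (C,hash)→10780, (C,merge)→46780, (C,nl_idx)→222980, (B,hash)→611000, (C,nl)→962180, (B,nl_idx)→3802520 …(+2); best=10780 via (C,hash)
  {ACEF}: card=1600000; try (A,hash)→20320, (A,merge)→197770, (F,hash)→611640, (A,nl)→3203520, (F,nl_idx)→5810520, (F,merge)→12611160 …(+1); best=20320 via (A,hash)
  {ABCEF}: card=512000; try (F,hash)→203900, (B,hash)→1620800, (F,nl_idx)→1866780, (F,merge)→3659420, (B,nl_idx)→10132320, (F,nl)→15370780 …(+2); best=203900 via (F,hash)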